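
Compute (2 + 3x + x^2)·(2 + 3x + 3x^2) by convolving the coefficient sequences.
Ascending coefficients: a = [2, 3, 1], b = [2, 3, 3]. c[0] = 2×2 = 4; c[1] = 2×3 + 3×2 = 12; c[2] = 2×3 + 3×3 + 1×2 = 17; c[3] = 3×3 + 1×3 = 12; c[4] = 1×3 = 3. Result coefficients: [4, 12, 17, 12, 3] → 4 + 12x + 17x^2 + 12x^3 + 3x^4

4 + 12x + 17x^2 + 12x^3 + 3x^4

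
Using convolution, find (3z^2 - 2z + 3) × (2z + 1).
Ascending coefficients: a = [3, -2, 3], b = [1, 2]. c[0] = 3×1 = 3; c[1] = 3×2 + -2×1 = 4; c[2] = -2×2 + 3×1 = -1; c[3] = 3×2 = 6. Result coefficients: [3, 4, -1, 6] → 6z^3 - z^2 + 4z + 3

6z^3 - z^2 + 4z + 3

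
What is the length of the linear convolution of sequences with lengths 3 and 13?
Linear/full convolution length: m + n - 1 = 3 + 13 - 1 = 15

15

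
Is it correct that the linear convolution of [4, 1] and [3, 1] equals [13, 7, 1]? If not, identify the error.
Recompute linear convolution of [4, 1] and [3, 1]: y[0] = 4×3 = 12; y[1] = 4×1 + 1×3 = 7; y[2] = 1×1 = 1 → [12, 7, 1]. Compare to given [13, 7, 1]: they differ at index 0: given 13, correct 12, so answer: No

No. Error at index 0: given 13, correct 12.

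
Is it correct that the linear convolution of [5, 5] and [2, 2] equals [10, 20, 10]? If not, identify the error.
Recompute linear convolution of [5, 5] and [2, 2]: y[0] = 5×2 = 10; y[1] = 5×2 + 5×2 = 20; y[2] = 5×2 = 10 → [10, 20, 10]. Given [10, 20, 10] matches, so answer: Yes

Yes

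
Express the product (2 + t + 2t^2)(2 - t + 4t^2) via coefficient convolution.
Ascending coefficients: a = [2, 1, 2], b = [2, -1, 4]. c[0] = 2×2 = 4; c[1] = 2×-1 + 1×2 = 0; c[2] = 2×4 + 1×-1 + 2×2 = 11; c[3] = 1×4 + 2×-1 = 2; c[4] = 2×4 = 8. Result coefficients: [4, 0, 11, 2, 8] → 4 + 11t^2 + 2t^3 + 8t^4

4 + 11t^2 + 2t^3 + 8t^4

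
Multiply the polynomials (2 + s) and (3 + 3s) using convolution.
Ascending coefficients: a = [2, 1], b = [3, 3]. c[0] = 2×3 = 6; c[1] = 2×3 + 1×3 = 9; c[2] = 1×3 = 3. Result coefficients: [6, 9, 3] → 6 + 9s + 3s^2

6 + 9s + 3s^2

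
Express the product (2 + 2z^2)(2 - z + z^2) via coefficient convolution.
Ascending coefficients: a = [2, 0, 2], b = [2, -1, 1]. c[0] = 2×2 = 4; c[1] = 2×-1 + 0×2 = -2; c[2] = 2×1 + 0×-1 + 2×2 = 6; c[3] = 0×1 + 2×-1 = -2; c[4] = 2×1 = 2. Result coefficients: [4, -2, 6, -2, 2] → 4 - 2z + 6z^2 - 2z^3 + 2z^4

4 - 2z + 6z^2 - 2z^3 + 2z^4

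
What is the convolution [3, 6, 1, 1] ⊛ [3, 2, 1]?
y[0] = 3×3 = 9; y[1] = 3×2 + 6×3 = 24; y[2] = 3×1 + 6×2 + 1×3 = 18; y[3] = 6×1 + 1×2 + 1×3 = 11; y[4] = 1×1 + 1×2 = 3; y[5] = 1×1 = 1

[9, 24, 18, 11, 3, 1]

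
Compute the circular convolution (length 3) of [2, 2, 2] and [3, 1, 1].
Use y[k] = Σ_j x[j]·h[(k-j) mod 3]. y[0] = 2×3 + 2×1 + 2×1 = 10; y[1] = 2×1 + 2×3 + 2×1 = 10; y[2] = 2×1 + 2×1 + 2×3 = 10. Result: [10, 10, 10]

[10, 10, 10]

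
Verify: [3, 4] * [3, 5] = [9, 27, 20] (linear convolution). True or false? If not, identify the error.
Recompute linear convolution of [3, 4] and [3, 5]: y[0] = 3×3 = 9; y[1] = 3×5 + 4×3 = 27; y[2] = 4×5 = 20 → [9, 27, 20]. Given [9, 27, 20] matches, so answer: Yes

Yes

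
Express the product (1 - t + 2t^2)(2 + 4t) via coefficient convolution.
Ascending coefficients: a = [1, -1, 2], b = [2, 4]. c[0] = 1×2 = 2; c[1] = 1×4 + -1×2 = 2; c[2] = -1×4 + 2×2 = 0; c[3] = 2×4 = 8. Result coefficients: [2, 2, 0, 8] → 2 + 2t + 8t^3

2 + 2t + 8t^3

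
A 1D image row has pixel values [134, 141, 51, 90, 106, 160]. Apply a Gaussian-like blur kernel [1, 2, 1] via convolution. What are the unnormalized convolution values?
Convolve image row [134, 141, 51, 90, 106, 160] with kernel [1, 2, 1]: y[0] = 134×1 = 134; y[1] = 134×2 + 141×1 = 409; y[2] = 134×1 + 141×2 + 51×1 = 467; y[3] = 141×1 + 51×2 + 90×1 = 333; y[4] = 51×1 + 90×2 + 106×1 = 337; y[5] = 90×1 + 106×2 + 160×1 = 462; y[6] = 106×1 + 160×2 = 426; y[7] = 160×1 = 160 → [134, 409, 467, 333, 337, 462, 426, 160]. Normalization factor = sum(kernel) = 4.

[134, 409, 467, 333, 337, 462, 426, 160]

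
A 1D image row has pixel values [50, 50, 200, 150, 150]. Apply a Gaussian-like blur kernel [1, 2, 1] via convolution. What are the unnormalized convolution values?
Convolve image row [50, 50, 200, 150, 150] with kernel [1, 2, 1]: y[0] = 50×1 = 50; y[1] = 50×2 + 50×1 = 150; y[2] = 50×1 + 50×2 + 200×1 = 350; y[3] = 50×1 + 200×2 + 150×1 = 600; y[4] = 200×1 + 150×2 + 150×1 = 650; y[5] = 150×1 + 150×2 = 450; y[6] = 150×1 = 150 → [50, 150, 350, 600, 650, 450, 150]. Normalization factor = sum(kernel) = 4.

[50, 150, 350, 600, 650, 450, 150]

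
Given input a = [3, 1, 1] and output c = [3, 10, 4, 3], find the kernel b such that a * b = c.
Output length 4 = len(a) + len(b) - 1 ⇒ len(b) = 2. Solve b forward using b[k] = (c[k] - Σ_{i≥1} a[i]·b[k-i]) / a[0]: b[0] = c[0] / a[0] = 3 / 3 = 1; b[1] = (c[1] - 1×1) / a[0] = (10 - 1×1) / 3 = 3. So b = [1, 3]. Forward-check [3, 1, 1] * [1, 3]: c[0] = 3×1 = 3; c[1] = 3×3 + 1×1 = 10; c[2] = 1×3 + 1×1 = 4; c[3] = 1×3 = 3 → [3, 10, 4, 3] ✓

[1, 3]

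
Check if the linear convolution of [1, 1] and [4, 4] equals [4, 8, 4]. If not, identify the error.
Recompute linear convolution of [1, 1] and [4, 4]: y[0] = 1×4 = 4; y[1] = 1×4 + 1×4 = 8; y[2] = 1×4 = 4 → [4, 8, 4]. Given [4, 8, 4] matches, so answer: Yes

Yes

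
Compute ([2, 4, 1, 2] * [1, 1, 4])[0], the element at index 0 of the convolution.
Use y[k] = Σ_i a[i]·b[k-i] at k=0. y[0] = 2×1 = 2

2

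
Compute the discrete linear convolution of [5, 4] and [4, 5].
y[0] = 5×4 = 20; y[1] = 5×5 + 4×4 = 41; y[2] = 4×5 = 20

[20, 41, 20]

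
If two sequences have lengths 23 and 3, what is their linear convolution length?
Linear/full convolution length: m + n - 1 = 23 + 3 - 1 = 25

25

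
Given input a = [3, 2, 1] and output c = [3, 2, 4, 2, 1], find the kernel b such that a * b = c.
Output length 5 = len(a) + len(b) - 1 ⇒ len(b) = 3. Solve b forward using b[k] = (c[k] - Σ_{i≥1} a[i]·b[k-i]) / a[0]: b[0] = c[0] / a[0] = 3 / 3 = 1; b[1] = (c[1] - 2×1) / a[0] = (2 - 2×1) / 3 = 0; b[2] = (c[2] - 2×0 - 1×1) / a[0] = (4 - 2×0 - 1×1) / 3 = 1. So b = [1, 0, 1]. Forward-check [3, 2, 1] * [1, 0, 1]: c[0] = 3×1 = 3; c[1] = 3×0 + 2×1 = 2; c[2] = 3×1 + 2×0 + 1×1 = 4; c[3] = 2×1 + 1×0 = 2; c[4] = 1×1 = 1 → [3, 2, 4, 2, 1] ✓

[1, 0, 1]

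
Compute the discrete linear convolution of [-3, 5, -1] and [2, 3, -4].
y[0] = -3×2 = -6; y[1] = -3×3 + 5×2 = 1; y[2] = -3×-4 + 5×3 + -1×2 = 25; y[3] = 5×-4 + -1×3 = -23; y[4] = -1×-4 = 4

[-6, 1, 25, -23, 4]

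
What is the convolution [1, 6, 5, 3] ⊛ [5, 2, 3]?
y[0] = 1×5 = 5; y[1] = 1×2 + 6×5 = 32; y[2] = 1×3 + 6×2 + 5×5 = 40; y[3] = 6×3 + 5×2 + 3×5 = 43; y[4] = 5×3 + 3×2 = 21; y[5] = 3×3 = 9

[5, 32, 40, 43, 21, 9]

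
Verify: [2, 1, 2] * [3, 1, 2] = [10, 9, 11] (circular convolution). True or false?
Recompute circular convolution of [2, 1, 2] and [3, 1, 2]: y[0] = 2×3 + 1×2 + 2×1 = 10; y[1] = 2×1 + 1×3 + 2×2 = 9; y[2] = 2×2 + 1×1 + 2×3 = 11 → [10, 9, 11]. Given [10, 9, 11] matches, so answer: Yes

Yes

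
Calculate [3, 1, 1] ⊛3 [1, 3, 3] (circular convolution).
Use y[k] = Σ_j x[j]·h[(k-j) mod 3]. y[0] = 3×1 + 1×3 + 1×3 = 9; y[1] = 3×3 + 1×1 + 1×3 = 13; y[2] = 3×3 + 1×3 + 1×1 = 13. Result: [9, 13, 13]

[9, 13, 13]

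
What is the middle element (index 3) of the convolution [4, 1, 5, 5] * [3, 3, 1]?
Use y[k] = Σ_i a[i]·b[k-i] at k=3. y[3] = 1×1 + 5×3 + 5×3 = 31

31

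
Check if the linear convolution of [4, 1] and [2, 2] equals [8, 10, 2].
Recompute linear convolution of [4, 1] and [2, 2]: y[0] = 4×2 = 8; y[1] = 4×2 + 1×2 = 10; y[2] = 1×2 = 2 → [8, 10, 2]. Given [8, 10, 2] matches, so answer: Yes

Yes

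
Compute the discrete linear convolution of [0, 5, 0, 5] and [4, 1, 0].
y[0] = 0×4 = 0; y[1] = 0×1 + 5×4 = 20; y[2] = 0×0 + 5×1 + 0×4 = 5; y[3] = 5×0 + 0×1 + 5×4 = 20; y[4] = 0×0 + 5×1 = 5; y[5] = 5×0 = 0

[0, 20, 5, 20, 5, 0]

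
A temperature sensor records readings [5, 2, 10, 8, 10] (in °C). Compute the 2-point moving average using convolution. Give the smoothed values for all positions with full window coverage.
2-point moving average kernel = [1, 1]. Apply in 'valid' mode (full window coverage): avg[0] = (5 + 2) / 2 = 3.5; avg[1] = (2 + 10) / 2 = 6.0; avg[2] = (10 + 8) / 2 = 9.0; avg[3] = (8 + 10) / 2 = 9.0. Smoothed values: [3.5, 6.0, 9.0, 9.0]

[3.5, 6.0, 9.0, 9.0]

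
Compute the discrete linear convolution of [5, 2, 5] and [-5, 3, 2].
y[0] = 5×-5 = -25; y[1] = 5×3 + 2×-5 = 5; y[2] = 5×2 + 2×3 + 5×-5 = -9; y[3] = 2×2 + 5×3 = 19; y[4] = 5×2 = 10

[-25, 5, -9, 19, 10]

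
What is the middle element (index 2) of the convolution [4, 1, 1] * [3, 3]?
Use y[k] = Σ_i a[i]·b[k-i] at k=2. y[2] = 1×3 + 1×3 = 6

6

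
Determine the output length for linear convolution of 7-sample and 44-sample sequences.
Linear/full convolution length: m + n - 1 = 7 + 44 - 1 = 50

50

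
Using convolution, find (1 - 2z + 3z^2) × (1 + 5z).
Ascending coefficients: a = [1, -2, 3], b = [1, 5]. c[0] = 1×1 = 1; c[1] = 1×5 + -2×1 = 3; c[2] = -2×5 + 3×1 = -7; c[3] = 3×5 = 15. Result coefficients: [1, 3, -7, 15] → 1 + 3z - 7z^2 + 15z^3

1 + 3z - 7z^2 + 15z^3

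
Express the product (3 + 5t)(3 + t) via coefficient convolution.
Ascending coefficients: a = [3, 5], b = [3, 1]. c[0] = 3×3 = 9; c[1] = 3×1 + 5×3 = 18; c[2] = 5×1 = 5. Result coefficients: [9, 18, 5] → 9 + 18t + 5t^2

9 + 18t + 5t^2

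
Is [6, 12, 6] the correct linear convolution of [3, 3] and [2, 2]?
Recompute linear convolution of [3, 3] and [2, 2]: y[0] = 3×2 = 6; y[1] = 3×2 + 3×2 = 12; y[2] = 3×2 = 6 → [6, 12, 6]. Given [6, 12, 6] matches, so answer: Yes

Yes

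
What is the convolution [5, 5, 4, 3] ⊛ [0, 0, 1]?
y[0] = 5×0 = 0; y[1] = 5×0 + 5×0 = 0; y[2] = 5×1 + 5×0 + 4×0 = 5; y[3] = 5×1 + 4×0 + 3×0 = 5; y[4] = 4×1 + 3×0 = 4; y[5] = 3×1 = 3

[0, 0, 5, 5, 4, 3]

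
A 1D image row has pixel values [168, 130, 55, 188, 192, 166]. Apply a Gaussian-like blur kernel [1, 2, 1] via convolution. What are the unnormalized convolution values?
Convolve image row [168, 130, 55, 188, 192, 166] with kernel [1, 2, 1]: y[0] = 168×1 = 168; y[1] = 168×2 + 130×1 = 466; y[2] = 168×1 + 130×2 + 55×1 = 483; y[3] = 130×1 + 55×2 + 188×1 = 428; y[4] = 55×1 + 188×2 + 192×1 = 623; y[5] = 188×1 + 192×2 + 166×1 = 738; y[6] = 192×1 + 166×2 = 524; y[7] = 166×1 = 166 → [168, 466, 483, 428, 623, 738, 524, 166]. Normalization factor = sum(kernel) = 4.

[168, 466, 483, 428, 623, 738, 524, 166]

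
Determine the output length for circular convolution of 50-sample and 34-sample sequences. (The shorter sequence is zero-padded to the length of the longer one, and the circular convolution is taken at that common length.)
Circular convolution (zero-padding the shorter input) has length max(m, n) = max(50, 34) = 50

50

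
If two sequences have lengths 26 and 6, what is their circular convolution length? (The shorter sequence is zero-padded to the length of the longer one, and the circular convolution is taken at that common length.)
Circular convolution (zero-padding the shorter input) has length max(m, n) = max(26, 6) = 26

26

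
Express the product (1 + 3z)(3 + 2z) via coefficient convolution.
Ascending coefficients: a = [1, 3], b = [3, 2]. c[0] = 1×3 = 3; c[1] = 1×2 + 3×3 = 11; c[2] = 3×2 = 6. Result coefficients: [3, 11, 6] → 3 + 11z + 6z^2

3 + 11z + 6z^2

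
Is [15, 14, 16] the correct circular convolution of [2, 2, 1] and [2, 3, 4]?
Recompute circular convolution of [2, 2, 1] and [2, 3, 4]: y[0] = 2×2 + 2×4 + 1×3 = 15; y[1] = 2×3 + 2×2 + 1×4 = 14; y[2] = 2×4 + 2×3 + 1×2 = 16 → [15, 14, 16]. Given [15, 14, 16] matches, so answer: Yes

Yes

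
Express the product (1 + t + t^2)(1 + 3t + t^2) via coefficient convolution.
Ascending coefficients: a = [1, 1, 1], b = [1, 3, 1]. c[0] = 1×1 = 1; c[1] = 1×3 + 1×1 = 4; c[2] = 1×1 + 1×3 + 1×1 = 5; c[3] = 1×1 + 1×3 = 4; c[4] = 1×1 = 1. Result coefficients: [1, 4, 5, 4, 1] → 1 + 4t + 5t^2 + 4t^3 + t^4

1 + 4t + 5t^2 + 4t^3 + t^4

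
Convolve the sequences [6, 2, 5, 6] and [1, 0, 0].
y[0] = 6×1 = 6; y[1] = 6×0 + 2×1 = 2; y[2] = 6×0 + 2×0 + 5×1 = 5; y[3] = 2×0 + 5×0 + 6×1 = 6; y[4] = 5×0 + 6×0 = 0; y[5] = 6×0 = 0

[6, 2, 5, 6, 0, 0]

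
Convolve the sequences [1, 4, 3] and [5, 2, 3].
y[0] = 1×5 = 5; y[1] = 1×2 + 4×5 = 22; y[2] = 1×3 + 4×2 + 3×5 = 26; y[3] = 4×3 + 3×2 = 18; y[4] = 3×3 = 9

[5, 22, 26, 18, 9]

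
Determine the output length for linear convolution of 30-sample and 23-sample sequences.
Linear/full convolution length: m + n - 1 = 30 + 23 - 1 = 52

52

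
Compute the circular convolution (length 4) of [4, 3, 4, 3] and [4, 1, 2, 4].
Use y[k] = Σ_j s[j]·t[(k-j) mod 4]. y[0] = 4×4 + 3×4 + 4×2 + 3×1 = 39; y[1] = 4×1 + 3×4 + 4×4 + 3×2 = 38; y[2] = 4×2 + 3×1 + 4×4 + 3×4 = 39; y[3] = 4×4 + 3×2 + 4×1 + 3×4 = 38. Result: [39, 38, 39, 38]

[39, 38, 39, 38]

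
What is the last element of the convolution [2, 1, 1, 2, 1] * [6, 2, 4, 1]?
Use y[k] = Σ_i a[i]·b[k-i] at k=7. y[7] = 1×1 = 1

1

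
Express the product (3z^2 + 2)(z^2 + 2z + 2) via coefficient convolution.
Ascending coefficients: a = [2, 0, 3], b = [2, 2, 1]. c[0] = 2×2 = 4; c[1] = 2×2 + 0×2 = 4; c[2] = 2×1 + 0×2 + 3×2 = 8; c[3] = 0×1 + 3×2 = 6; c[4] = 3×1 = 3. Result coefficients: [4, 4, 8, 6, 3] → 3z^4 + 6z^3 + 8z^2 + 4z + 4

3z^4 + 6z^3 + 8z^2 + 4z + 4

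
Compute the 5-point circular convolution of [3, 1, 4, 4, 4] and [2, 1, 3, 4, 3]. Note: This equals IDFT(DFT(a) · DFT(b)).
Either evaluate y[k] = Σ_j a[j]·b[(k-j) mod 5] directly, or use IDFT(DFT(a) · DFT(b)). y[0] = 3×2 + 1×3 + 4×4 + 4×3 + 4×1 = 41; y[1] = 3×1 + 1×2 + 4×3 + 4×4 + 4×3 = 45; y[2] = 3×3 + 1×1 + 4×2 + 4×3 + 4×4 = 46; y[3] = 3×4 + 1×3 + 4×1 + 4×2 + 4×3 = 39; y[4] = 3×3 + 1×4 + 4×3 + 4×1 + 4×2 = 37. Result: [41, 45, 46, 39, 37]

[41, 45, 46, 39, 37]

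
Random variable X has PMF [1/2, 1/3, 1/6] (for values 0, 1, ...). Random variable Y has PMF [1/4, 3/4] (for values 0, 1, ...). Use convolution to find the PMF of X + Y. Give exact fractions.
P(X+Y=k) = Σ_i P(X=i)·P(Y=k-i) — a convolution of [1/2, 1/3, 1/6] and [1/4, 3/4]. P(X+Y=0) = (1/2)×(1/4) = 1/8; P(X+Y=1) = (1/2)×(3/4) + (1/3)×(1/4) = 3/8 + 1/12 = 11/24; P(X+Y=2) = (1/3)×(3/4) + (1/6)×(1/4) = 1/4 + 1/24 = 7/24; P(X+Y=3) = (1/6)×(3/4) = 1/8. PMF: [1/8, 11/24, 7/24, 1/8] (sums to 1 ✓)

[1/8, 11/24, 7/24, 1/8]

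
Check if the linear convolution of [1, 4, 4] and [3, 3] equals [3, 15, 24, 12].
Recompute linear convolution of [1, 4, 4] and [3, 3]: y[0] = 1×3 = 3; y[1] = 1×3 + 4×3 = 15; y[2] = 4×3 + 4×3 = 24; y[3] = 4×3 = 12 → [3, 15, 24, 12]. Given [3, 15, 24, 12] matches, so answer: Yes

Yes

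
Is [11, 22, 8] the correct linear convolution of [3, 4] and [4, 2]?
Recompute linear convolution of [3, 4] and [4, 2]: y[0] = 3×4 = 12; y[1] = 3×2 + 4×4 = 22; y[2] = 4×2 = 8 → [12, 22, 8]. Compare to given [11, 22, 8]: they differ at index 0: given 11, correct 12, so answer: No

No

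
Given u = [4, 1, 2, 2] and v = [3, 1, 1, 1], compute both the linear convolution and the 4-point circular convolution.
Linear: y_lin[0] = 4×3 = 12; y_lin[1] = 4×1 + 1×3 = 7; y_lin[2] = 4×1 + 1×1 + 2×3 = 11; y_lin[3] = 4×1 + 1×1 + 2×1 + 2×3 = 13; y_lin[4] = 1×1 + 2×1 + 2×1 = 5; y_lin[5] = 2×1 + 2×1 = 4; y_lin[6] = 2×1 = 2 → [12, 7, 11, 13, 5, 4, 2]. Circular (length 4): y[0] = 4×3 + 1×1 + 2×1 + 2×1 = 17; y[1] = 4×1 + 1×3 + 2×1 + 2×1 = 11; y[2] = 4×1 + 1×1 + 2×3 + 2×1 = 13; y[3] = 4×1 + 1×1 + 2×1 + 2×3 = 13 → [17, 11, 13, 13]

Linear: [12, 7, 11, 13, 5, 4, 2], Circular: [17, 11, 13, 13]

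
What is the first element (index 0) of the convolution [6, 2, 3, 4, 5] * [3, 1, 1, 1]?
Use y[k] = Σ_i a[i]·b[k-i] at k=0. y[0] = 6×3 = 18

18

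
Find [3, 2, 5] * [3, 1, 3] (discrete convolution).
y[0] = 3×3 = 9; y[1] = 3×1 + 2×3 = 9; y[2] = 3×3 + 2×1 + 5×3 = 26; y[3] = 2×3 + 5×1 = 11; y[4] = 5×3 = 15

[9, 9, 26, 11, 15]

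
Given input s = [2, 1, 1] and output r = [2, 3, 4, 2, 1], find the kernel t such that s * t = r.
Output length 5 = len(s) + len(t) - 1 ⇒ len(t) = 3. Solve t forward using t[k] = (r[k] - Σ_{i≥1} s[i]·t[k-i]) / s[0]: t[0] = r[0] / s[0] = 2 / 2 = 1; t[1] = (r[1] - 1×1) / s[0] = (3 - 1×1) / 2 = 1; t[2] = (r[2] - 1×1 - 1×1) / s[0] = (4 - 1×1 - 1×1) / 2 = 1. So t = [1, 1, 1]. Forward-check [2, 1, 1] * [1, 1, 1]: r[0] = 2×1 = 2; r[1] = 2×1 + 1×1 = 3; r[2] = 2×1 + 1×1 + 1×1 = 4; r[3] = 1×1 + 1×1 = 2; r[4] = 1×1 = 1 → [2, 3, 4, 2, 1] ✓

[1, 1, 1]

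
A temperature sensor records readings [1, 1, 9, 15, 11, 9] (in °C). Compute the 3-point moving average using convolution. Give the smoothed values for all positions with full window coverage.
3-point moving average kernel = [1, 1, 1]. Apply in 'valid' mode (full window coverage): avg[0] = (1 + 1 + 9) / 3 = 3.67; avg[1] = (1 + 9 + 15) / 3 = 8.33; avg[2] = (9 + 15 + 11) / 3 = 11.67; avg[3] = (15 + 11 + 9) / 3 = 11.67. Smoothed values: [3.67, 8.33, 11.67, 11.67]

[3.67, 8.33, 11.67, 11.67]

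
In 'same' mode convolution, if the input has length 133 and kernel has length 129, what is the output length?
'Same' mode returns an output with the same length as the input: 133

133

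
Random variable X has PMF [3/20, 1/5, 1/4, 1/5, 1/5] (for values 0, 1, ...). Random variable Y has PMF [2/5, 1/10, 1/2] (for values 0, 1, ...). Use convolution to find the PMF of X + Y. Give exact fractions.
P(X+Y=k) = Σ_i P(X=i)·P(Y=k-i) — a convolution of [3/20, 1/5, 1/4, 1/5, 1/5] and [2/5, 1/10, 1/2]. P(X+Y=0) = (3/20)×(2/5) = 3/50; P(X+Y=1) = (3/20)×(1/10) + (1/5)×(2/5) = 3/200 + 2/25 = 19/200; P(X+Y=2) = (3/20)×(1/2) + (1/5)×(1/10) + (1/4)×(2/5) = 3/40 + 1/50 + 1/10 = 39/200; P(X+Y=3) = (1/5)×(1/2) + (1/4)×(1/10) + (1/5)×(2/5) = 1/10 + 1/40 + 2/25 = 41/200; P(X+Y=4) = (1/4)×(1/2) + (1/5)×(1/10) + (1/5)×(2/5) = 1/8 + 1/50 + 2/25 = 9/40; P(X+Y=5) = (1/5)×(1/2) + (1/5)×(1/10) = 1/10 + 1/50 = 3/25; P(X+Y=6) = (1/5)×(1/2) = 1/10. PMF: [3/50, 19/200, 39/200, 41/200, 9/40, 3/25, 1/10] (sums to 1 ✓)

[3/50, 19/200, 39/200, 41/200, 9/40, 3/25, 1/10]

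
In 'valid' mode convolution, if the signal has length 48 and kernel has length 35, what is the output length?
'Valid' mode counts only positions where the kernel fully overlaps the signal: m - n + 1 = 48 - 35 + 1 = 14

14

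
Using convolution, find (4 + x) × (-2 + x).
Ascending coefficients: a = [4, 1], b = [-2, 1]. c[0] = 4×-2 = -8; c[1] = 4×1 + 1×-2 = 2; c[2] = 1×1 = 1. Result coefficients: [-8, 2, 1] → -8 + 2x + x^2

-8 + 2x + x^2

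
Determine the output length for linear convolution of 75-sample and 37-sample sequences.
Linear/full convolution length: m + n - 1 = 75 + 37 - 1 = 111

111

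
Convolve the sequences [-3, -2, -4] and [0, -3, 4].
y[0] = -3×0 = 0; y[1] = -3×-3 + -2×0 = 9; y[2] = -3×4 + -2×-3 + -4×0 = -6; y[3] = -2×4 + -4×-3 = 4; y[4] = -4×4 = -16

[0, 9, -6, 4, -16]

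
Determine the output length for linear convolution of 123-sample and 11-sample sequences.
Linear/full convolution length: m + n - 1 = 123 + 11 - 1 = 133

133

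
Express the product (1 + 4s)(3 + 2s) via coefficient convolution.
Ascending coefficients: a = [1, 4], b = [3, 2]. c[0] = 1×3 = 3; c[1] = 1×2 + 4×3 = 14; c[2] = 4×2 = 8. Result coefficients: [3, 14, 8] → 3 + 14s + 8s^2

3 + 14s + 8s^2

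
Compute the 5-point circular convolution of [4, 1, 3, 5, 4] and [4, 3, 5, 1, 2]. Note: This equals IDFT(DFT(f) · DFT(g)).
Either evaluate y[k] = Σ_j f[j]·g[(k-j) mod 5] directly, or use IDFT(DFT(f) · DFT(g)). y[0] = 4×4 + 1×2 + 3×1 + 5×5 + 4×3 = 58; y[1] = 4×3 + 1×4 + 3×2 + 5×1 + 4×5 = 47; y[2] = 4×5 + 1×3 + 3×4 + 5×2 + 4×1 = 49; y[3] = 4×1 + 1×5 + 3×3 + 5×4 + 4×2 = 46; y[4] = 4×2 + 1×1 + 3×5 + 5×3 + 4×4 = 55. Result: [58, 47, 49, 46, 55]

[58, 47, 49, 46, 55]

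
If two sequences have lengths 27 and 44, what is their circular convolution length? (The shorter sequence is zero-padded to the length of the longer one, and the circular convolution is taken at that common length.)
Circular convolution (zero-padding the shorter input) has length max(m, n) = max(27, 44) = 44

44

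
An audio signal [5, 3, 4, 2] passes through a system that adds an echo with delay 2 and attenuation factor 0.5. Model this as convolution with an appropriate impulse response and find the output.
Direct-path + delayed-attenuated-path model → impulse response h = [1, 0, 0.5] (1 at lag 0, 0.5 at lag 2). Output y[n] = x[n] + 0.5·x[n - 2] (with x[n] = 0 outside 0..3): y[0] = 5 + 0.5×0 = 5; y[1] = 3 + 0.5×0 = 3; y[2] = 4 + 0.5×5 = 6.5; y[3] = 2 + 0.5×3 = 3.5; y[4] = 0 + 0.5×4 = 2.0; y[5] = 0 + 0.5×2 = 1.0. So y = [5, 3, 6.5, 3.5, 2.0, 1.0]

[5, 3, 6.5, 3.5, 2.0, 1.0]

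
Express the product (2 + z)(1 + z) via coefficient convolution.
Ascending coefficients: a = [2, 1], b = [1, 1]. c[0] = 2×1 = 2; c[1] = 2×1 + 1×1 = 3; c[2] = 1×1 = 1. Result coefficients: [2, 3, 1] → 2 + 3z + z^2

2 + 3z + z^2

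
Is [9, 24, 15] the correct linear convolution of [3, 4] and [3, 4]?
Recompute linear convolution of [3, 4] and [3, 4]: y[0] = 3×3 = 9; y[1] = 3×4 + 4×3 = 24; y[2] = 4×4 = 16 → [9, 24, 16]. Compare to given [9, 24, 15]: they differ at index 2: given 15, correct 16, so answer: No

No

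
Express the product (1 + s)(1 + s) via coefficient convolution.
Ascending coefficients: a = [1, 1], b = [1, 1]. c[0] = 1×1 = 1; c[1] = 1×1 + 1×1 = 2; c[2] = 1×1 = 1. Result coefficients: [1, 2, 1] → 1 + 2s + s^2

1 + 2s + s^2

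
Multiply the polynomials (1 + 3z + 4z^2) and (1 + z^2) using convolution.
Ascending coefficients: a = [1, 3, 4], b = [1, 0, 1]. c[0] = 1×1 = 1; c[1] = 1×0 + 3×1 = 3; c[2] = 1×1 + 3×0 + 4×1 = 5; c[3] = 3×1 + 4×0 = 3; c[4] = 4×1 = 4. Result coefficients: [1, 3, 5, 3, 4] → 1 + 3z + 5z^2 + 3z^3 + 4z^4

1 + 3z + 5z^2 + 3z^3 + 4z^4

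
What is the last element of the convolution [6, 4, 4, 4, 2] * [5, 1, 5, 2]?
Use y[k] = Σ_i a[i]·b[k-i] at k=7. y[7] = 2×2 = 4

4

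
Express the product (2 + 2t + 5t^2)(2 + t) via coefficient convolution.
Ascending coefficients: a = [2, 2, 5], b = [2, 1]. c[0] = 2×2 = 4; c[1] = 2×1 + 2×2 = 6; c[2] = 2×1 + 5×2 = 12; c[3] = 5×1 = 5. Result coefficients: [4, 6, 12, 5] → 4 + 6t + 12t^2 + 5t^3

4 + 6t + 12t^2 + 5t^3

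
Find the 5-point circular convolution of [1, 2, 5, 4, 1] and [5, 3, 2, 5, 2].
Use y[k] = Σ_j a[j]·b[(k-j) mod 5]. y[0] = 1×5 + 2×2 + 5×5 + 4×2 + 1×3 = 45; y[1] = 1×3 + 2×5 + 5×2 + 4×5 + 1×2 = 45; y[2] = 1×2 + 2×3 + 5×5 + 4×2 + 1×5 = 46; y[3] = 1×5 + 2×2 + 5×3 + 4×5 + 1×2 = 46; y[4] = 1×2 + 2×5 + 5×2 + 4×3 + 1×5 = 39. Result: [45, 45, 46, 46, 39]

[45, 45, 46, 46, 39]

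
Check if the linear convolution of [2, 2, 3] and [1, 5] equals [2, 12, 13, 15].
Recompute linear convolution of [2, 2, 3] and [1, 5]: y[0] = 2×1 = 2; y[1] = 2×5 + 2×1 = 12; y[2] = 2×5 + 3×1 = 13; y[3] = 3×5 = 15 → [2, 12, 13, 15]. Given [2, 12, 13, 15] matches, so answer: Yes

Yes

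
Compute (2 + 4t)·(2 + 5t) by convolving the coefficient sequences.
Ascending coefficients: a = [2, 4], b = [2, 5]. c[0] = 2×2 = 4; c[1] = 2×5 + 4×2 = 18; c[2] = 4×5 = 20. Result coefficients: [4, 18, 20] → 4 + 18t + 20t^2

4 + 18t + 20t^2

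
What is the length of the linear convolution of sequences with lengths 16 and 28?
Linear/full convolution length: m + n - 1 = 16 + 28 - 1 = 43

43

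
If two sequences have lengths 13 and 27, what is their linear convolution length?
Linear/full convolution length: m + n - 1 = 13 + 27 - 1 = 39

39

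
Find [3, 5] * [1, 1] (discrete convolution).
y[0] = 3×1 = 3; y[1] = 3×1 + 5×1 = 8; y[2] = 5×1 = 5

[3, 8, 5]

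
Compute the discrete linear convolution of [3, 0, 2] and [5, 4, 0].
y[0] = 3×5 = 15; y[1] = 3×4 + 0×5 = 12; y[2] = 3×0 + 0×4 + 2×5 = 10; y[3] = 0×0 + 2×4 = 8; y[4] = 2×0 = 0

[15, 12, 10, 8, 0]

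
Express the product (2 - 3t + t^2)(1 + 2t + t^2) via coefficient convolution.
Ascending coefficients: a = [2, -3, 1], b = [1, 2, 1]. c[0] = 2×1 = 2; c[1] = 2×2 + -3×1 = 1; c[2] = 2×1 + -3×2 + 1×1 = -3; c[3] = -3×1 + 1×2 = -1; c[4] = 1×1 = 1. Result coefficients: [2, 1, -3, -1, 1] → 2 + t - 3t^2 - t^3 + t^4

2 + t - 3t^2 - t^3 + t^4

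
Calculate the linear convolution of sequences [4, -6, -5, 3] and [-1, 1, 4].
y[0] = 4×-1 = -4; y[1] = 4×1 + -6×-1 = 10; y[2] = 4×4 + -6×1 + -5×-1 = 15; y[3] = -6×4 + -5×1 + 3×-1 = -32; y[4] = -5×4 + 3×1 = -17; y[5] = 3×4 = 12

[-4, 10, 15, -32, -17, 12]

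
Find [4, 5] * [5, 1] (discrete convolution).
y[0] = 4×5 = 20; y[1] = 4×1 + 5×5 = 29; y[2] = 5×1 = 5

[20, 29, 5]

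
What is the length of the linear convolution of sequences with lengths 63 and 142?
Linear/full convolution length: m + n - 1 = 63 + 142 - 1 = 204

204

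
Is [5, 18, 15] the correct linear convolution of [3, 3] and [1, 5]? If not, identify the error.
Recompute linear convolution of [3, 3] and [1, 5]: y[0] = 3×1 = 3; y[1] = 3×5 + 3×1 = 18; y[2] = 3×5 = 15 → [3, 18, 15]. Compare to given [5, 18, 15]: they differ at index 0: given 5, correct 3, so answer: No

No. Error at index 0: given 5, correct 3.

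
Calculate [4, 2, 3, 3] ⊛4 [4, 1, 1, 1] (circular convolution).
Use y[k] = Σ_j a[j]·b[(k-j) mod 4]. y[0] = 4×4 + 2×1 + 3×1 + 3×1 = 24; y[1] = 4×1 + 2×4 + 3×1 + 3×1 = 18; y[2] = 4×1 + 2×1 + 3×4 + 3×1 = 21; y[3] = 4×1 + 2×1 + 3×1 + 3×4 = 21. Result: [24, 18, 21, 21]

[24, 18, 21, 21]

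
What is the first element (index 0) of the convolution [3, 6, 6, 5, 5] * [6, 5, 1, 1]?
Use y[k] = Σ_i a[i]·b[k-i] at k=0. y[0] = 3×6 = 18

18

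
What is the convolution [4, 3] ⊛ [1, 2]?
y[0] = 4×1 = 4; y[1] = 4×2 + 3×1 = 11; y[2] = 3×2 = 6

[4, 11, 6]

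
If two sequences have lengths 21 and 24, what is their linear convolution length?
Linear/full convolution length: m + n - 1 = 21 + 24 - 1 = 44

44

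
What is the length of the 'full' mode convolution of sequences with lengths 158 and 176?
Linear/full convolution length: m + n - 1 = 158 + 176 - 1 = 333

333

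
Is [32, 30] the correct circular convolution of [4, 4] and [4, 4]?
Recompute circular convolution of [4, 4] and [4, 4]: y[0] = 4×4 + 4×4 = 32; y[1] = 4×4 + 4×4 = 32 → [32, 32]. Compare to given [32, 30]: they differ at index 1: given 30, correct 32, so answer: No

No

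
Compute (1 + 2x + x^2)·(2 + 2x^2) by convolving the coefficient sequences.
Ascending coefficients: a = [1, 2, 1], b = [2, 0, 2]. c[0] = 1×2 = 2; c[1] = 1×0 + 2×2 = 4; c[2] = 1×2 + 2×0 + 1×2 = 4; c[3] = 2×2 + 1×0 = 4; c[4] = 1×2 = 2. Result coefficients: [2, 4, 4, 4, 2] → 2 + 4x + 4x^2 + 4x^3 + 2x^4

2 + 4x + 4x^2 + 4x^3 + 2x^4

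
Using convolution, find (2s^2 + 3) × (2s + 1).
Ascending coefficients: a = [3, 0, 2], b = [1, 2]. c[0] = 3×1 = 3; c[1] = 3×2 + 0×1 = 6; c[2] = 0×2 + 2×1 = 2; c[3] = 2×2 = 4. Result coefficients: [3, 6, 2, 4] → 4s^3 + 2s^2 + 6s + 3

4s^3 + 2s^2 + 6s + 3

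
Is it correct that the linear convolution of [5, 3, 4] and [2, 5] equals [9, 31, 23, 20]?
Recompute linear convolution of [5, 3, 4] and [2, 5]: y[0] = 5×2 = 10; y[1] = 5×5 + 3×2 = 31; y[2] = 3×5 + 4×2 = 23; y[3] = 4×5 = 20 → [10, 31, 23, 20]. Compare to given [9, 31, 23, 20]: they differ at index 0: given 9, correct 10, so answer: No

No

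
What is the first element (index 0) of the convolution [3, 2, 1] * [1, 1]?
Use y[k] = Σ_i a[i]·b[k-i] at k=0. y[0] = 3×1 = 3

3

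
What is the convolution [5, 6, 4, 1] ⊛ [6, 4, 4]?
y[0] = 5×6 = 30; y[1] = 5×4 + 6×6 = 56; y[2] = 5×4 + 6×4 + 4×6 = 68; y[3] = 6×4 + 4×4 + 1×6 = 46; y[4] = 4×4 + 1×4 = 20; y[5] = 1×4 = 4

[30, 56, 68, 46, 20, 4]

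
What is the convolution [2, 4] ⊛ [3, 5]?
y[0] = 2×3 = 6; y[1] = 2×5 + 4×3 = 22; y[2] = 4×5 = 20

[6, 22, 20]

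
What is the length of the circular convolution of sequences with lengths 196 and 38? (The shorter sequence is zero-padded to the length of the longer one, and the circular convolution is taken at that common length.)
Circular convolution (zero-padding the shorter input) has length max(m, n) = max(196, 38) = 196

196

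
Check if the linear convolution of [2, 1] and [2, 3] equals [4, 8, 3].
Recompute linear convolution of [2, 1] and [2, 3]: y[0] = 2×2 = 4; y[1] = 2×3 + 1×2 = 8; y[2] = 1×3 = 3 → [4, 8, 3]. Given [4, 8, 3] matches, so answer: Yes

Yes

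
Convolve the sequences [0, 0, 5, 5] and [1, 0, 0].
y[0] = 0×1 = 0; y[1] = 0×0 + 0×1 = 0; y[2] = 0×0 + 0×0 + 5×1 = 5; y[3] = 0×0 + 5×0 + 5×1 = 5; y[4] = 5×0 + 5×0 = 0; y[5] = 5×0 = 0

[0, 0, 5, 5, 0, 0]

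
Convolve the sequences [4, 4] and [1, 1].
y[0] = 4×1 = 4; y[1] = 4×1 + 4×1 = 8; y[2] = 4×1 = 4

[4, 8, 4]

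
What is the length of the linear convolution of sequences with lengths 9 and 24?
Linear/full convolution length: m + n - 1 = 9 + 24 - 1 = 32

32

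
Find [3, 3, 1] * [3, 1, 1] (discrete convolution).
y[0] = 3×3 = 9; y[1] = 3×1 + 3×3 = 12; y[2] = 3×1 + 3×1 + 1×3 = 9; y[3] = 3×1 + 1×1 = 4; y[4] = 1×1 = 1

[9, 12, 9, 4, 1]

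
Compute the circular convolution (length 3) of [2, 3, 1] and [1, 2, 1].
Use y[k] = Σ_j u[j]·v[(k-j) mod 3]. y[0] = 2×1 + 3×1 + 1×2 = 7; y[1] = 2×2 + 3×1 + 1×1 = 8; y[2] = 2×1 + 3×2 + 1×1 = 9. Result: [7, 8, 9]

[7, 8, 9]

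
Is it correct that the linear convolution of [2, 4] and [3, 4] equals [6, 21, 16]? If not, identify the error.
Recompute linear convolution of [2, 4] and [3, 4]: y[0] = 2×3 = 6; y[1] = 2×4 + 4×3 = 20; y[2] = 4×4 = 16 → [6, 20, 16]. Compare to given [6, 21, 16]: they differ at index 1: given 21, correct 20, so answer: No

No. Error at index 1: given 21, correct 20.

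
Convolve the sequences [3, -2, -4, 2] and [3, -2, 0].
y[0] = 3×3 = 9; y[1] = 3×-2 + -2×3 = -12; y[2] = 3×0 + -2×-2 + -4×3 = -8; y[3] = -2×0 + -4×-2 + 2×3 = 14; y[4] = -4×0 + 2×-2 = -4; y[5] = 2×0 = 0

[9, -12, -8, 14, -4, 0]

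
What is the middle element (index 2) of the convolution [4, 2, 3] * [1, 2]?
Use y[k] = Σ_i a[i]·b[k-i] at k=2. y[2] = 2×2 + 3×1 = 7

7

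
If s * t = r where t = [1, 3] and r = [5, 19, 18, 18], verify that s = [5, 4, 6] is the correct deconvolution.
Forward-compute [5, 4, 6] * [1, 3]: r[0] = 5×1 = 5; r[1] = 5×3 + 4×1 = 19; r[2] = 4×3 + 6×1 = 18; r[3] = 6×3 = 18 → [5, 19, 18, 18]. Matches given r = [5, 19, 18, 18], so verified.

Verified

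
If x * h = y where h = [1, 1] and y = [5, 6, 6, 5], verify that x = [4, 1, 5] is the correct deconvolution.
Forward-compute [4, 1, 5] * [1, 1]: y[0] = 4×1 = 4; y[1] = 4×1 + 1×1 = 5; y[2] = 1×1 + 5×1 = 6; y[3] = 5×1 = 5 → [4, 5, 6, 5]. Does not match given y = [5, 6, 6, 5].

Not verified. [4, 1, 5] * [1, 1] = [4, 5, 6, 5], which differs from [5, 6, 6, 5] at index 0.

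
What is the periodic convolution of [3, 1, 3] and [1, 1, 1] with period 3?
Use y[k] = Σ_j a[j]·b[(k-j) mod 3]. y[0] = 3×1 + 1×1 + 3×1 = 7; y[1] = 3×1 + 1×1 + 3×1 = 7; y[2] = 3×1 + 1×1 + 3×1 = 7. Result: [7, 7, 7]

[7, 7, 7]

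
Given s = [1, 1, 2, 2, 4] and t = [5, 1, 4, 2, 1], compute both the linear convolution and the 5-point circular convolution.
Linear: y_lin[0] = 1×5 = 5; y_lin[1] = 1×1 + 1×5 = 6; y_lin[2] = 1×4 + 1×1 + 2×5 = 15; y_lin[3] = 1×2 + 1×4 + 2×1 + 2×5 = 18; y_lin[4] = 1×1 + 1×2 + 2×4 + 2×1 + 4×5 = 33; y_lin[5] = 1×1 + 2×2 + 2×4 + 4×1 = 17; y_lin[6] = 2×1 + 2×2 + 4×4 = 22; y_lin[7] = 2×1 + 4×2 = 10; y_lin[8] = 4×1 = 4 → [5, 6, 15, 18, 33, 17, 22, 10, 4]. Circular (length 5): y[0] = 1×5 + 1×1 + 2×2 + 2×4 + 4×1 = 22; y[1] = 1×1 + 1×5 + 2×1 + 2×2 + 4×4 = 28; y[2] = 1×4 + 1×1 + 2×5 + 2×1 + 4×2 = 25; y[3] = 1×2 + 1×4 + 2×1 + 2×5 + 4×1 = 22; y[4] = 1×1 + 1×2 + 2×4 + 2×1 + 4×5 = 33 → [22, 28, 25, 22, 33]

Linear: [5, 6, 15, 18, 33, 17, 22, 10, 4], Circular: [22, 28, 25, 22, 33]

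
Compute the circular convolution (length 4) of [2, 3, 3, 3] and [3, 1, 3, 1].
Use y[k] = Σ_j a[j]·b[(k-j) mod 4]. y[0] = 2×3 + 3×1 + 3×3 + 3×1 = 21; y[1] = 2×1 + 3×3 + 3×1 + 3×3 = 23; y[2] = 2×3 + 3×1 + 3×3 + 3×1 = 21; y[3] = 2×1 + 3×3 + 3×1 + 3×3 = 23. Result: [21, 23, 21, 23]

[21, 23, 21, 23]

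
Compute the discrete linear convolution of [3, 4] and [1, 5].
y[0] = 3×1 = 3; y[1] = 3×5 + 4×1 = 19; y[2] = 4×5 = 20

[3, 19, 20]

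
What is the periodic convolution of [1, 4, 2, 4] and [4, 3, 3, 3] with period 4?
Use y[k] = Σ_j f[j]·g[(k-j) mod 4]. y[0] = 1×4 + 4×3 + 2×3 + 4×3 = 34; y[1] = 1×3 + 4×4 + 2×3 + 4×3 = 37; y[2] = 1×3 + 4×3 + 2×4 + 4×3 = 35; y[3] = 1×3 + 4×3 + 2×3 + 4×4 = 37. Result: [34, 37, 35, 37]

[34, 37, 35, 37]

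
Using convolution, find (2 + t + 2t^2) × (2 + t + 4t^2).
Ascending coefficients: a = [2, 1, 2], b = [2, 1, 4]. c[0] = 2×2 = 4; c[1] = 2×1 + 1×2 = 4; c[2] = 2×4 + 1×1 + 2×2 = 13; c[3] = 1×4 + 2×1 = 6; c[4] = 2×4 = 8. Result coefficients: [4, 4, 13, 6, 8] → 4 + 4t + 13t^2 + 6t^3 + 8t^4

4 + 4t + 13t^2 + 6t^3 + 8t^4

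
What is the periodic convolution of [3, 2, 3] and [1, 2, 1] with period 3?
Use y[k] = Σ_j s[j]·t[(k-j) mod 3]. y[0] = 3×1 + 2×1 + 3×2 = 11; y[1] = 3×2 + 2×1 + 3×1 = 11; y[2] = 3×1 + 2×2 + 3×1 = 10. Result: [11, 11, 10]

[11, 11, 10]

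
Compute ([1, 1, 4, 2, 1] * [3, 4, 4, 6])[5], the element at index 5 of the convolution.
Use y[k] = Σ_i a[i]·b[k-i] at k=5. y[5] = 4×6 + 2×4 + 1×4 = 36

36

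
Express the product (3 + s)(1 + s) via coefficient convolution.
Ascending coefficients: a = [3, 1], b = [1, 1]. c[0] = 3×1 = 3; c[1] = 3×1 + 1×1 = 4; c[2] = 1×1 = 1. Result coefficients: [3, 4, 1] → 3 + 4s + s^2

3 + 4s + s^2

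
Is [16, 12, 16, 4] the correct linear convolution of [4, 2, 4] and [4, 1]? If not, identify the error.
Recompute linear convolution of [4, 2, 4] and [4, 1]: y[0] = 4×4 = 16; y[1] = 4×1 + 2×4 = 12; y[2] = 2×1 + 4×4 = 18; y[3] = 4×1 = 4 → [16, 12, 18, 4]. Compare to given [16, 12, 16, 4]: they differ at index 2: given 16, correct 18, so answer: No

No. Error at index 2: given 16, correct 18.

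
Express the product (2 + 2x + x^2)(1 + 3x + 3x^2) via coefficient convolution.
Ascending coefficients: a = [2, 2, 1], b = [1, 3, 3]. c[0] = 2×1 = 2; c[1] = 2×3 + 2×1 = 8; c[2] = 2×3 + 2×3 + 1×1 = 13; c[3] = 2×3 + 1×3 = 9; c[4] = 1×3 = 3. Result coefficients: [2, 8, 13, 9, 3] → 2 + 8x + 13x^2 + 9x^3 + 3x^4

2 + 8x + 13x^2 + 9x^3 + 3x^4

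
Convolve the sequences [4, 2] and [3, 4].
y[0] = 4×3 = 12; y[1] = 4×4 + 2×3 = 22; y[2] = 2×4 = 8

[12, 22, 8]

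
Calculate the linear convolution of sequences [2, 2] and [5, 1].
y[0] = 2×5 = 10; y[1] = 2×1 + 2×5 = 12; y[2] = 2×1 = 2

[10, 12, 2]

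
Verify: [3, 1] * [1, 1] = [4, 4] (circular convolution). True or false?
Recompute circular convolution of [3, 1] and [1, 1]: y[0] = 3×1 + 1×1 = 4; y[1] = 3×1 + 1×1 = 4 → [4, 4]. Given [4, 4] matches, so answer: Yes

Yes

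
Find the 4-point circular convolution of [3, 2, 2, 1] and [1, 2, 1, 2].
Use y[k] = Σ_j f[j]·g[(k-j) mod 4]. y[0] = 3×1 + 2×2 + 2×1 + 1×2 = 11; y[1] = 3×2 + 2×1 + 2×2 + 1×1 = 13; y[2] = 3×1 + 2×2 + 2×1 + 1×2 = 11; y[3] = 3×2 + 2×1 + 2×2 + 1×1 = 13. Result: [11, 13, 11, 13]

[11, 13, 11, 13]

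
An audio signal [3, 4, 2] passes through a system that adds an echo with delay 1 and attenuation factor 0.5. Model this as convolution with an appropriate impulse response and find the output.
Direct-path + delayed-attenuated-path model → impulse response h = [1, 0.5] (1 at lag 0, 0.5 at lag 1). Output y[n] = x[n] + 0.5·x[n - 1] (with x[n] = 0 outside 0..2): y[0] = 3 + 0.5×0 = 3; y[1] = 4 + 0.5×3 = 5.5; y[2] = 2 + 0.5×4 = 4.0; y[3] = 0 + 0.5×2 = 1.0. So y = [3, 5.5, 4.0, 1.0]

[3, 5.5, 4.0, 1.0]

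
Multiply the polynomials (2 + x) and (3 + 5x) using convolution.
Ascending coefficients: a = [2, 1], b = [3, 5]. c[0] = 2×3 = 6; c[1] = 2×5 + 1×3 = 13; c[2] = 1×5 = 5. Result coefficients: [6, 13, 5] → 6 + 13x + 5x^2

6 + 13x + 5x^2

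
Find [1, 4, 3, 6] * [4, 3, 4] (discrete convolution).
y[0] = 1×4 = 4; y[1] = 1×3 + 4×4 = 19; y[2] = 1×4 + 4×3 + 3×4 = 28; y[3] = 4×4 + 3×3 + 6×4 = 49; y[4] = 3×4 + 6×3 = 30; y[5] = 6×4 = 24

[4, 19, 28, 49, 30, 24]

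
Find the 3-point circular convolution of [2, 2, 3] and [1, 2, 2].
Use y[k] = Σ_j x[j]·h[(k-j) mod 3]. y[0] = 2×1 + 2×2 + 3×2 = 12; y[1] = 2×2 + 2×1 + 3×2 = 12; y[2] = 2×2 + 2×2 + 3×1 = 11. Result: [12, 12, 11]

[12, 12, 11]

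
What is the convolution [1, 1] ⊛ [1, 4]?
y[0] = 1×1 = 1; y[1] = 1×4 + 1×1 = 5; y[2] = 1×4 = 4

[1, 5, 4]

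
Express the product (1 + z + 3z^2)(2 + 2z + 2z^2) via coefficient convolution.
Ascending coefficients: a = [1, 1, 3], b = [2, 2, 2]. c[0] = 1×2 = 2; c[1] = 1×2 + 1×2 = 4; c[2] = 1×2 + 1×2 + 3×2 = 10; c[3] = 1×2 + 3×2 = 8; c[4] = 3×2 = 6. Result coefficients: [2, 4, 10, 8, 6] → 2 + 4z + 10z^2 + 8z^3 + 6z^4

2 + 4z + 10z^2 + 8z^3 + 6z^4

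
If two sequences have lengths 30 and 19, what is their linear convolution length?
Linear/full convolution length: m + n - 1 = 30 + 19 - 1 = 48

48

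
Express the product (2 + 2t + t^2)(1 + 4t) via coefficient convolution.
Ascending coefficients: a = [2, 2, 1], b = [1, 4]. c[0] = 2×1 = 2; c[1] = 2×4 + 2×1 = 10; c[2] = 2×4 + 1×1 = 9; c[3] = 1×4 = 4. Result coefficients: [2, 10, 9, 4] → 2 + 10t + 9t^2 + 4t^3

2 + 10t + 9t^2 + 4t^3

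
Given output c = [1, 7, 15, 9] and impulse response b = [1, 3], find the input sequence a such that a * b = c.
Deconvolve c=[1, 7, 15, 9] by b=[1, 3]. Since b[0]=1, solve forward: a[0] = c[0] / 1 = 1; a[1] = (c[1] - 1×3) / 1 = 4; a[2] = (c[2] - 4×3) / 1 = 3. So a = [1, 4, 3]. Check by forward convolution: c[0] = 1×1 = 1; c[1] = 1×3 + 4×1 = 7; c[2] = 4×3 + 3×1 = 15; c[3] = 3×3 = 9

[1, 4, 3]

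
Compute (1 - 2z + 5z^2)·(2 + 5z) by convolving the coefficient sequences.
Ascending coefficients: a = [1, -2, 5], b = [2, 5]. c[0] = 1×2 = 2; c[1] = 1×5 + -2×2 = 1; c[2] = -2×5 + 5×2 = 0; c[3] = 5×5 = 25. Result coefficients: [2, 1, 0, 25] → 2 + z + 25z^3

2 + z + 25z^3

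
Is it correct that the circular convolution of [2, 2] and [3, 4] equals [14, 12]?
Recompute circular convolution of [2, 2] and [3, 4]: y[0] = 2×3 + 2×4 = 14; y[1] = 2×4 + 2×3 = 14 → [14, 14]. Compare to given [14, 12]: they differ at index 1: given 12, correct 14, so answer: No

No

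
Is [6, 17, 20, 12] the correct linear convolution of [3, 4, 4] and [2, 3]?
Recompute linear convolution of [3, 4, 4] and [2, 3]: y[0] = 3×2 = 6; y[1] = 3×3 + 4×2 = 17; y[2] = 4×3 + 4×2 = 20; y[3] = 4×3 = 12 → [6, 17, 20, 12]. Given [6, 17, 20, 12] matches, so answer: Yes

Yes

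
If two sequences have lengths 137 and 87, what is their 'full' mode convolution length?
Linear/full convolution length: m + n - 1 = 137 + 87 - 1 = 223

223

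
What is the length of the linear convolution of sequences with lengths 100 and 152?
Linear/full convolution length: m + n - 1 = 100 + 152 - 1 = 251

251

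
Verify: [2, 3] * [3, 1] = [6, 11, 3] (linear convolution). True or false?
Recompute linear convolution of [2, 3] and [3, 1]: y[0] = 2×3 = 6; y[1] = 2×1 + 3×3 = 11; y[2] = 3×1 = 3 → [6, 11, 3]. Given [6, 11, 3] matches, so answer: Yes

Yes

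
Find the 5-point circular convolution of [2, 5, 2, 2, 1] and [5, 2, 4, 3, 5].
Use y[k] = Σ_j x[j]·h[(k-j) mod 5]. y[0] = 2×5 + 5×5 + 2×3 + 2×4 + 1×2 = 51; y[1] = 2×2 + 5×5 + 2×5 + 2×3 + 1×4 = 49; y[2] = 2×4 + 5×2 + 2×5 + 2×5 + 1×3 = 41; y[3] = 2×3 + 5×4 + 2×2 + 2×5 + 1×5 = 45; y[4] = 2×5 + 5×3 + 2×4 + 2×2 + 1×5 = 42. Result: [51, 49, 41, 45, 42]

[51, 49, 41, 45, 42]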